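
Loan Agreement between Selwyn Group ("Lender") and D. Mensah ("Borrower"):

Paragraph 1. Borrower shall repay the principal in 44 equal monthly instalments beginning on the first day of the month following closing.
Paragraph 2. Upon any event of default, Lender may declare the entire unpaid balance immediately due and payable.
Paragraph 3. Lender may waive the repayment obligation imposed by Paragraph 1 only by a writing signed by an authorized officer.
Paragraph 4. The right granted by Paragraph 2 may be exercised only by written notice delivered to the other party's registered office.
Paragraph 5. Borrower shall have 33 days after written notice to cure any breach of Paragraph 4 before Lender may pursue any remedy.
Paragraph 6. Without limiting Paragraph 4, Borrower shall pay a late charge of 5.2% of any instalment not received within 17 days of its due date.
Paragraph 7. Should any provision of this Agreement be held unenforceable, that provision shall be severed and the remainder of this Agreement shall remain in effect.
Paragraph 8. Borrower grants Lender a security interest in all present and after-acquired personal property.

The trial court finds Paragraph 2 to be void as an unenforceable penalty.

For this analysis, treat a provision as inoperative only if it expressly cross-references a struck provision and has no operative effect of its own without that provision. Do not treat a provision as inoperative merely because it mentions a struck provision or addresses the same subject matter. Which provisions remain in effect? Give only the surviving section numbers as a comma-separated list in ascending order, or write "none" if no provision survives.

1, 3, 6, 7, 8

Paragraph 2 is struck. Paragraph 4 has no operative effect of its own apart from Paragraph 2 and is therefore inoperative. Paragraph 5 has no operative effect of its own apart from Paragraph 4 and is therefore inoperative. Paragraph 6 mentions Paragraph 4 but its own obligation stands independently of Paragraph 4, so Paragraph 6 is not affected. Under the severability clause in Paragraph 7, the remaining provisions continue in force. That leaves Paragraph 1, Paragraph 3, Paragraph 6, Paragraph 7, and Paragraph 8 in effect.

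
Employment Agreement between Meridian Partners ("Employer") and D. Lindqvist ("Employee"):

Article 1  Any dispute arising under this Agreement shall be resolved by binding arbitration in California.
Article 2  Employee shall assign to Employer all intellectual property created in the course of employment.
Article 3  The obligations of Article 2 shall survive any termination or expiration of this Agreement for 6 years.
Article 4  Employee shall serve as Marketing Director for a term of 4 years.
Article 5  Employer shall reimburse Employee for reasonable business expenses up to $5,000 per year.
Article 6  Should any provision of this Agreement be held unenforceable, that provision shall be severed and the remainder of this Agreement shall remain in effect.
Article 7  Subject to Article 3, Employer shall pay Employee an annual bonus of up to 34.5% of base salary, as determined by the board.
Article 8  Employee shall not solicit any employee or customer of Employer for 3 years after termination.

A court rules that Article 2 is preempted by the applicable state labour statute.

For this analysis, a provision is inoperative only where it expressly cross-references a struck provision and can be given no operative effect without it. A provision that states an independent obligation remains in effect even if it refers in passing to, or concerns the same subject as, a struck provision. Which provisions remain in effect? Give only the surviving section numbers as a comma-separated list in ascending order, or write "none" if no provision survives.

Article 2 is struck. The only function of Article 3 is the survival period for Article 2, so it cannot stand once Article 2 is removed. Article 7 mentions Article 3 but its own obligation stands independently of Article 3, so Article 7 is not affected. Under the severability clause in Article 6, the remaining provisions continue in force. The provisions still in force are Article 1, Article 4, Article 5, Article 6, Article 7, and Article 8.

1, 4, 5, 6, 7, 8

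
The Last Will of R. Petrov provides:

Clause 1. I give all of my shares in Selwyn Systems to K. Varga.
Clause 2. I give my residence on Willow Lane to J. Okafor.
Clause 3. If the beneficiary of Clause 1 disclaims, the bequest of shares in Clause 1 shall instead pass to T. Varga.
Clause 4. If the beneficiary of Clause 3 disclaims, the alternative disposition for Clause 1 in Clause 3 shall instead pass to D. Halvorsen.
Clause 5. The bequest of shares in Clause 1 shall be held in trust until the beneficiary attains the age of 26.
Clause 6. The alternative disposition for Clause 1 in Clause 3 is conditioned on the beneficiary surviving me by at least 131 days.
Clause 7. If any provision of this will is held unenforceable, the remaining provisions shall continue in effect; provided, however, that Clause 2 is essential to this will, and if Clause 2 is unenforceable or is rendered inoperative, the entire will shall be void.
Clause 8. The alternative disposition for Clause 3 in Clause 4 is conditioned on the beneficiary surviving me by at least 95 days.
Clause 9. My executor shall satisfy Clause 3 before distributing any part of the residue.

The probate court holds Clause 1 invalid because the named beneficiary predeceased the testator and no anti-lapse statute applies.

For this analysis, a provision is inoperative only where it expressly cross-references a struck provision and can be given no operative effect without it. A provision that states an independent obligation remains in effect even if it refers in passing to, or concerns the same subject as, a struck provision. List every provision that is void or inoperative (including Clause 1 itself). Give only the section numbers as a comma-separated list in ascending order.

1, 3, 4, 5, 6, 8, 9

Clause 1 is struck. Clause 3 merely fixes the alternative disposition for Clause 1; with Clause 1 gone it has nothing to operate on and falls away. Clause 5 has no operative effect of its own apart from Clause 1 and is therefore inoperative. Clause 4 operates only by reference to Clause 3, so it falls with Clause 3. Clause 6 has no operative effect of its own apart from Clause 3 and is therefore inoperative. Clause 9 merely fixes the priority direction for Clause 3; with Clause 3 gone it has nothing to operate on and falls away. Clause 8 has no operative effect of its own apart from Clause 4 and is therefore inoperative. Clause 7 makes Clause 2 an essential term, but Clause 2 is unaffected, so the severability proviso in Clause 7 preserves the remaining provisions. Clause 2 and Clause 7 remain in effect.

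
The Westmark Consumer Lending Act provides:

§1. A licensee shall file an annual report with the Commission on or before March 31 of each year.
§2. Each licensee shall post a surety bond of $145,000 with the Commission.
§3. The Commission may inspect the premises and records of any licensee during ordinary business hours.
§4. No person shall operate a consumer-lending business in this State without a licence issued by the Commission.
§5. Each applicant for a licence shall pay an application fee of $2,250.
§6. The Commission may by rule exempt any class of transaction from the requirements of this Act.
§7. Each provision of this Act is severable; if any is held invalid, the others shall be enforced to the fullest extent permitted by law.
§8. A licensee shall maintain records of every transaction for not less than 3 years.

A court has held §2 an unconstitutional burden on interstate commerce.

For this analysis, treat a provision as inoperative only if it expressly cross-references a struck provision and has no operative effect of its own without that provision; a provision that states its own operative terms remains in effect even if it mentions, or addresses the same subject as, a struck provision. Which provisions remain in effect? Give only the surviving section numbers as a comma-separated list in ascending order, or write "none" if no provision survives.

§2 is struck. No other provision's operative terms depend on §2. §7 is a severability clause and preserves every provision that can still be given independent effect. That leaves §1, §3, §4, §5, §6, §7, and §8 in effect.

1, 3, 4, 5, 6, 7, 8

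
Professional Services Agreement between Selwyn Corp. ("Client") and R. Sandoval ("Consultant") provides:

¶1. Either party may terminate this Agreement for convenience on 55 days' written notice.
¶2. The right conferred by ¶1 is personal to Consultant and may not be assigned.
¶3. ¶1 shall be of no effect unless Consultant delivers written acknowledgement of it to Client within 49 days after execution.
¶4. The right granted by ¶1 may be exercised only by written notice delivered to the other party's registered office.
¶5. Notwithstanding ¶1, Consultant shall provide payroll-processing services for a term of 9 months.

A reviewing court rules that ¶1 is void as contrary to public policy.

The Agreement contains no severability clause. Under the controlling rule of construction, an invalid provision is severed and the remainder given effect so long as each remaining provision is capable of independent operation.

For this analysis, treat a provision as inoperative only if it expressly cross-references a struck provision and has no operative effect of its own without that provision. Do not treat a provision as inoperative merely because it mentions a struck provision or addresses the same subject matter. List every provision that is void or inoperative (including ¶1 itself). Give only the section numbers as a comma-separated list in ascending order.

¶1 is struck. ¶2 has no operative effect of its own apart from ¶1 and is therefore inoperative. ¶3 has no operative effect of its own apart from ¶1 and is therefore inoperative. ¶4 has no operative effect of its own apart from ¶1 and is therefore inoperative. Although ¶5 refers to ¶1, its operative terms do not depend on ¶1, so it remains in effect. With no severability clause, the stated default rule severs what cannot stand and enforces each remaining provision that can operate on its own. Only ¶5 remains in effect.

1, 2, 3, 4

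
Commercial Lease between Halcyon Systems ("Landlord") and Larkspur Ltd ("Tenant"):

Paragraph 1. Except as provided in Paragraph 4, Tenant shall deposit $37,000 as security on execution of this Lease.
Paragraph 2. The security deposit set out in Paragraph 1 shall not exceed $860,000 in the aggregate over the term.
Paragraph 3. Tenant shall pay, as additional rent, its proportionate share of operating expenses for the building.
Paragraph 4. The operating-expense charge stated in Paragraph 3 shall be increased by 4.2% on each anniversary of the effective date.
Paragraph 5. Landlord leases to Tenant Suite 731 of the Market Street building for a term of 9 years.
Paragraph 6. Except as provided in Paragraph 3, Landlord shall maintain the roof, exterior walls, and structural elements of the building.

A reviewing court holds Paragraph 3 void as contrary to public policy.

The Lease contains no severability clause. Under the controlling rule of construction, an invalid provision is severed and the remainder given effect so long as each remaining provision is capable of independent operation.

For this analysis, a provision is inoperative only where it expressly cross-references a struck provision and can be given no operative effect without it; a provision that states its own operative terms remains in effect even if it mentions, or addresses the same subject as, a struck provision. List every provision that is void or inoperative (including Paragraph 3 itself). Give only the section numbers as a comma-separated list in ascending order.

3, 4

Paragraph 3 is struck. Paragraph 4 does nothing except set the escalation of the operating-expense charge by reference to Paragraph 3; with Paragraph 3 gone it has no independent effect and is inoperative. Although Paragraph 6 refers to Paragraph 3, its operative terms do not depend on Paragraph 3, so it remains in effect. Although Paragraph 1 refers to Paragraph 4, its operative terms do not depend on Paragraph 4, so it remains in effect. With no severability clause, the stated default rule severs what cannot stand and enforces each remaining provision that can operate on its own. Paragraph 1, Paragraph 2, Paragraph 5, and Paragraph 6 remain in effect.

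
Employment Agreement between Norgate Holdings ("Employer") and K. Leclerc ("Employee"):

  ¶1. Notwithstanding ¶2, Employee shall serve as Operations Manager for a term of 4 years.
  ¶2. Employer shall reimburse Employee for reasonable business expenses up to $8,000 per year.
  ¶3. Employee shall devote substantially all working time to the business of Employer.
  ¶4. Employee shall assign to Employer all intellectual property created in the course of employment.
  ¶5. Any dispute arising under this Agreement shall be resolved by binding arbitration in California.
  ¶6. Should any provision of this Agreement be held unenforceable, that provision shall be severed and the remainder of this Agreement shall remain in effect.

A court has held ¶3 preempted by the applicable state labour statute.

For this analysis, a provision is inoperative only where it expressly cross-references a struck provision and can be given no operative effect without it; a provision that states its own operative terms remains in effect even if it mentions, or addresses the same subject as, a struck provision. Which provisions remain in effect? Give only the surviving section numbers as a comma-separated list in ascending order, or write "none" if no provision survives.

1, 2, 4, 5, 6

¶3 is struck. No other provision's operative terms depend on ¶3. ¶6 is a severability clause and preserves every provision that can still be given independent effect. That leaves ¶1, ¶2, ¶4, ¶5, and ¶6 in effect.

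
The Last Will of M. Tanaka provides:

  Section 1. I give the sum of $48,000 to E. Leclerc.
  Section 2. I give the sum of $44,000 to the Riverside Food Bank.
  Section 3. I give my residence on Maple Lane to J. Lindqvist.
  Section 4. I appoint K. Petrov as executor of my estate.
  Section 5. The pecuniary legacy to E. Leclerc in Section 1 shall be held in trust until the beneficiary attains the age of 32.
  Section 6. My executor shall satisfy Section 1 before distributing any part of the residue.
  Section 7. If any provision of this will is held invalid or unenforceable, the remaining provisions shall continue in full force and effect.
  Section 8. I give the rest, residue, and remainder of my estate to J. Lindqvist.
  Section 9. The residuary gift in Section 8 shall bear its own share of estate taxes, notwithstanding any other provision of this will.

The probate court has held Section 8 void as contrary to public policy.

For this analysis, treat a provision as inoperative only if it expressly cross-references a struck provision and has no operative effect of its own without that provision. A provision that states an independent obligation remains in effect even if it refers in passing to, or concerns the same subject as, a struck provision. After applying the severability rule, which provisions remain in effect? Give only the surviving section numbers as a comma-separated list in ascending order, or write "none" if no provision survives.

1, 2, 3, 4, 5, 6, 7

Section 8 is struck. Section 9 operates only by reference to Section 8, so it falls with Section 8. Section 7 is a severability clause and preserves every provision that can still be given independent effect. That leaves Section 1, Section 2, Section 3, Section 4, Section 5, Section 6, and Section 7 in effect.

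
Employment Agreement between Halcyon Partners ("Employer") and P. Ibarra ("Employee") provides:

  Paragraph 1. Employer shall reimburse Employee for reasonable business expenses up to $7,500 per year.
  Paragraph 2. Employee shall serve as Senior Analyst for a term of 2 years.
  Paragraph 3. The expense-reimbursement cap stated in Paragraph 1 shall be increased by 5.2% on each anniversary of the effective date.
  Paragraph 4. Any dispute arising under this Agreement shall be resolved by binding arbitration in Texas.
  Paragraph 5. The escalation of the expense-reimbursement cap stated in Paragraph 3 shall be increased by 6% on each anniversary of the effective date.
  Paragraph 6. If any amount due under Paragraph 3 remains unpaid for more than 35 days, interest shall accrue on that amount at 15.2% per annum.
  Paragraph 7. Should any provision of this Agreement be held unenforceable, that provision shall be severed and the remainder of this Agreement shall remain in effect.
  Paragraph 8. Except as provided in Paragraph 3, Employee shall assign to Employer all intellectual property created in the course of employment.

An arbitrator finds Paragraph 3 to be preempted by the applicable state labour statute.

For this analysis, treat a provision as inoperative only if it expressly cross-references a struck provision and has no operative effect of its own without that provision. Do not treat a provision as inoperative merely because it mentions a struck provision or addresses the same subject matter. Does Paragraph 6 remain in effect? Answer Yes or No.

Paragraph 3 is struck. Paragraph 5 has no operative effect of its own apart from Paragraph 3 and is therefore inoperative. The whole of Paragraph 6 is the default interest on the escalation of the expense-reimbursement cap, defined by reference to Paragraph 3, so Paragraph 6 cannot stand once Paragraph 3 is removed. Although Paragraph 8 refers to Paragraph 3, its operative terms do not depend on Paragraph 3, so it remains in effect. Under the severability clause in Paragraph 7, the remaining provisions continue in force. That leaves Paragraph 1, Paragraph 2, Paragraph 4, Paragraph 7, and Paragraph 8 in effect. Paragraph 6 is among the inoperative provisions, so the answer is no.

No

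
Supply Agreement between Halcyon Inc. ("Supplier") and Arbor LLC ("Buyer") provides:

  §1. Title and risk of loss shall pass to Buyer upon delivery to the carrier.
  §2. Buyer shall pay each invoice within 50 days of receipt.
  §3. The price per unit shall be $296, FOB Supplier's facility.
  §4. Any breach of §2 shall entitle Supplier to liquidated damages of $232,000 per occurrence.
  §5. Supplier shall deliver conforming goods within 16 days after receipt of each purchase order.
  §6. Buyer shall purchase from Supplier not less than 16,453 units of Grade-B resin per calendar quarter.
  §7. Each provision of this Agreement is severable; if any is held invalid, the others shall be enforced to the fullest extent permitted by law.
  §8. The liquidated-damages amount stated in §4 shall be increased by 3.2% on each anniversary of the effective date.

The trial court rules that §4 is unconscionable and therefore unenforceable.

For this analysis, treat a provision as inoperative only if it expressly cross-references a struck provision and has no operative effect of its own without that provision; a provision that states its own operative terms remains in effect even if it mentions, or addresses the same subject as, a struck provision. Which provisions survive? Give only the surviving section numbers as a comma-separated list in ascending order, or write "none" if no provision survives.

1, 2, 3, 5, 6, 7

§4 is struck. §8 does nothing except set the escalation of the liquidated-damages amount by reference to §4; with §4 gone it has no independent effect and is inoperative. §7 is a severability clause and preserves every provision that can still be given independent effect. That leaves §1, §2, §3, §5, §6, and §7 in effect.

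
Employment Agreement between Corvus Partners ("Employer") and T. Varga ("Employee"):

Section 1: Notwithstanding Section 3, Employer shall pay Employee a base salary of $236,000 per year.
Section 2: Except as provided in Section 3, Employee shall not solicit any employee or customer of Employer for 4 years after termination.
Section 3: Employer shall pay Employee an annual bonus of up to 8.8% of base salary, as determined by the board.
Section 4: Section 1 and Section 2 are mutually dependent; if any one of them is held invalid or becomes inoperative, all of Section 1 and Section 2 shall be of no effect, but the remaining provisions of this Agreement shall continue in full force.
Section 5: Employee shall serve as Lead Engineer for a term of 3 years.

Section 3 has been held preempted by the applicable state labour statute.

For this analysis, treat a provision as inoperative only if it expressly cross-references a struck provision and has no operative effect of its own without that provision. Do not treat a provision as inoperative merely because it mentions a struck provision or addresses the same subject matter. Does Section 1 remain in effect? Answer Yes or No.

Yes

Section 3 is struck. Section 2 mentions Section 3 but its own obligation stands independently of Section 3, so Section 2 is not affected. Section 1 mentions Section 3 but its own obligation stands independently of Section 3, so Section 1 is not affected. Nothing else in the Agreement is defined by reference to Section 3. Section 4 ties Section 1 and Section 2 together, but none of those is affected here; the remaining provisions continue in force under Section 4. Section 1, Section 2, Section 4, and Section 5 remain in effect. Section 1 is among the surviving provisions, so the answer is yes.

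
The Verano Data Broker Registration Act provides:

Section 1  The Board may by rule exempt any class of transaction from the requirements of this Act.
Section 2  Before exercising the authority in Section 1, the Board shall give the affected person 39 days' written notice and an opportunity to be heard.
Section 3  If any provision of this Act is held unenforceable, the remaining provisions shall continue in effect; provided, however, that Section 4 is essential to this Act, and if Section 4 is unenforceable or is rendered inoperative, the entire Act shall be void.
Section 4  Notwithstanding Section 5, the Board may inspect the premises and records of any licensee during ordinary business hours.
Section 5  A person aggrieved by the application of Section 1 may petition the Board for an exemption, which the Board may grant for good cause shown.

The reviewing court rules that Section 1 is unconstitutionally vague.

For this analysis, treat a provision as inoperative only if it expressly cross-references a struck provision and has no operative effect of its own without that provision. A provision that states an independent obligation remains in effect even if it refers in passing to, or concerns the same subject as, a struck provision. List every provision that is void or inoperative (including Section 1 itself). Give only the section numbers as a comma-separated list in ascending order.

1, 2, 5

Section 1 is struck. Section 2 operates only by reference to Section 1, so it falls with Section 1. Section 5 has no operative effect of its own apart from Section 1 and is therefore inoperative. Section 4 mentions Section 5 but its own obligation stands independently of Section 5, so Section 4 is not affected. Section 3 makes Section 4 an essential term, but Section 4 is unaffected, so the severability proviso in Section 3 preserves the remaining provisions. The provisions still in force are Section 3 and Section 4.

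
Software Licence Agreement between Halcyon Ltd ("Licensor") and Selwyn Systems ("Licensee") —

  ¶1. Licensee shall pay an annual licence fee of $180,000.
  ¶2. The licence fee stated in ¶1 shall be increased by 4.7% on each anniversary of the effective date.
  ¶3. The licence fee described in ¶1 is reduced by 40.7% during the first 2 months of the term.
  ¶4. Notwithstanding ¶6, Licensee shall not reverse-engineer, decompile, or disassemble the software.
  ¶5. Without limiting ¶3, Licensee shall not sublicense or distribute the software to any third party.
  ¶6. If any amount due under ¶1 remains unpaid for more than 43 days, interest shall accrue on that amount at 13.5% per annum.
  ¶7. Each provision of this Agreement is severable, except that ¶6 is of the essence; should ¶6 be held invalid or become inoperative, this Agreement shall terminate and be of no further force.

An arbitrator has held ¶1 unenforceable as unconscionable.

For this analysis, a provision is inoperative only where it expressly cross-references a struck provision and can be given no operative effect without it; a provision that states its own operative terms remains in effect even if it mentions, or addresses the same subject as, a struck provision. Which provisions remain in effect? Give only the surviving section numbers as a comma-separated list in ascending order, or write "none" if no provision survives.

¶1 is struck. The whole of ¶2 is the escalation of the licence fee, defined by reference to ¶1, so ¶2 cannot stand once ¶1 is removed. ¶3 does nothing except set the introductory reduction to the licence fee by reference to ¶1; with ¶1 gone it has no independent effect and is inoperative. The whole of ¶6 is the default interest on the licence fee, defined by reference to ¶1, so ¶6 cannot stand once ¶1 is removed. ¶7 makes ¶6 an essential term, and ¶6 has been rendered inoperative by the cascade; under ¶7, the entire Agreement is therefore void. No provision of the Agreement survives.

none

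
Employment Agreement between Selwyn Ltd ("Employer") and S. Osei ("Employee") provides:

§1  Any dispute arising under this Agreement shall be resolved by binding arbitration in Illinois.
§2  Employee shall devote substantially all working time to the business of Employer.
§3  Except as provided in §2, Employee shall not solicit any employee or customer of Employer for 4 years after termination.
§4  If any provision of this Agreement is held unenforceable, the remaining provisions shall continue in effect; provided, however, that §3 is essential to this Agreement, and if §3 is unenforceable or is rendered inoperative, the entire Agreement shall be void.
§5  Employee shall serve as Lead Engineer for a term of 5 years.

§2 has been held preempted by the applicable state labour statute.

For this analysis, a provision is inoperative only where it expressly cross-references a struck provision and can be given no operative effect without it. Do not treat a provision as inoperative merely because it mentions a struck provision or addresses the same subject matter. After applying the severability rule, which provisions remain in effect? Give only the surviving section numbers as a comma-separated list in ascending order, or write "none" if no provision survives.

1, 3, 4, 5

§2 is struck. Although §3 refers to §2, its operative terms do not depend on §2, so it remains in effect. No other provision's operative terms depend on §2. §4 makes §3 an essential term, but §3 is unaffected, so the severability proviso in §4 preserves the remaining provisions. That leaves §1, §3, §4, and §5 in effect.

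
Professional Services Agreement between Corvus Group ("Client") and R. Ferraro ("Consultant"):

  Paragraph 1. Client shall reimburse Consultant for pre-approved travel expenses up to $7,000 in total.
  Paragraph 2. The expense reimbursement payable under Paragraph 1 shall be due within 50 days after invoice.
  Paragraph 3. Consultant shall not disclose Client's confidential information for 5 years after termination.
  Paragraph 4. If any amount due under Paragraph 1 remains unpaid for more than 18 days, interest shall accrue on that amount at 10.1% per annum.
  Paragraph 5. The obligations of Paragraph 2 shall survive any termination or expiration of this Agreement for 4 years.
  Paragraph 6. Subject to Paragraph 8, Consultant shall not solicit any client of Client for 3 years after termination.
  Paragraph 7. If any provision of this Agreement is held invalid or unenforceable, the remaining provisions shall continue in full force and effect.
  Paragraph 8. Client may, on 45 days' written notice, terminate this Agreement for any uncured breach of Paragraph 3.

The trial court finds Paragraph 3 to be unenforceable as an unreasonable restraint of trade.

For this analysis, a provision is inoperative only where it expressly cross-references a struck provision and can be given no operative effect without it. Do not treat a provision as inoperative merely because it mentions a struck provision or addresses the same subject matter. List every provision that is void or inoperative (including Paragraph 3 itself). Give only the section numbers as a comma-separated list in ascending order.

Paragraph 3 is struck. Paragraph 8 merely fixes the termination right for breach of Paragraph 3; with Paragraph 3 gone it has nothing to operate on and falls away. Paragraph 6 mentions Paragraph 8 but its own obligation stands independently of Paragraph 8, so Paragraph 6 is not affected. Under the severability clause in Paragraph 7, the remaining provisions continue in force. That leaves Paragraph 1, Paragraph 2, Paragraph 4, Paragraph 5, Paragraph 6, and Paragraph 7 in effect.

3, 8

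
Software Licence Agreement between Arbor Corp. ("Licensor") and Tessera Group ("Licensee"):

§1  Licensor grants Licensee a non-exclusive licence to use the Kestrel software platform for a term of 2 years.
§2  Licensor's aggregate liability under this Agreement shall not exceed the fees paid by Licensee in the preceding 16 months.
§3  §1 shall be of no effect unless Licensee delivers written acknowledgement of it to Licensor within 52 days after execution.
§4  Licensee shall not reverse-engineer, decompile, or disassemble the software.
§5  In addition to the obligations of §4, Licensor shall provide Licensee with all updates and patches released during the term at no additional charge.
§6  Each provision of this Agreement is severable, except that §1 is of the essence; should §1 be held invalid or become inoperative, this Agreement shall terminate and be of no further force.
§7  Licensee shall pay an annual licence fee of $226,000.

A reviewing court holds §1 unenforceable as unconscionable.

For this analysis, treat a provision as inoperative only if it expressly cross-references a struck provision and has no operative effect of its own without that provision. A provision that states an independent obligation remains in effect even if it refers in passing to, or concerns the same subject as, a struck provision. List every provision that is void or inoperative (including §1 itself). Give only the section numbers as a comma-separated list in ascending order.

1, 2, 3, 4, 5, 6, 7

§1 is struck. §3 has no operative effect of its own apart from §1 and is therefore inoperative. §6 makes §1 an essential term, and §1 is the provision held invalid; under §6, the entire Agreement is therefore void. No provision of the Agreement survives.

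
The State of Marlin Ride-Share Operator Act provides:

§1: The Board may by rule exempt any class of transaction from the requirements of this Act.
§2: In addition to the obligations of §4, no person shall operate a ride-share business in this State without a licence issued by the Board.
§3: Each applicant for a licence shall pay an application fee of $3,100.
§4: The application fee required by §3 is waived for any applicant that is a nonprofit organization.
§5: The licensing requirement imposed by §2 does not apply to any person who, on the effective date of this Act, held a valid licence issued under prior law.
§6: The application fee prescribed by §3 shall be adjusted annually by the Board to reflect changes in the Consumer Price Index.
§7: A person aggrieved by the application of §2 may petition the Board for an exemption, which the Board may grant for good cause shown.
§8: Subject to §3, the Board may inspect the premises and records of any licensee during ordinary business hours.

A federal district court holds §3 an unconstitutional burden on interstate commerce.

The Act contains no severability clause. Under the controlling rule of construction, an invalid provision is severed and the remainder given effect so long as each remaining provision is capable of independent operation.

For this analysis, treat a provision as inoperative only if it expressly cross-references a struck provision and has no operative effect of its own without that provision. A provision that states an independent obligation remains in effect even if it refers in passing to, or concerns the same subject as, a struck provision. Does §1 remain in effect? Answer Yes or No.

§3 is struck. §4 has no operative effect of its own apart from §3 and is therefore inoperative. §6 does nothing except set the indexation of the application fee by reference to §3; with §3 gone it has no independent effect and is inoperative. Although §2 refers to §4, its operative terms do not depend on §4, so it remains in effect. Although §8 refers to §3, its operative terms do not depend on §3, so it remains in effect. With no severability clause, the stated default rule severs what cannot stand and enforces each remaining provision that can operate on its own. §1, §2, §5, §7, and §8 remain in effect. §1 is among the surviving provisions, so the answer is yes.

Yes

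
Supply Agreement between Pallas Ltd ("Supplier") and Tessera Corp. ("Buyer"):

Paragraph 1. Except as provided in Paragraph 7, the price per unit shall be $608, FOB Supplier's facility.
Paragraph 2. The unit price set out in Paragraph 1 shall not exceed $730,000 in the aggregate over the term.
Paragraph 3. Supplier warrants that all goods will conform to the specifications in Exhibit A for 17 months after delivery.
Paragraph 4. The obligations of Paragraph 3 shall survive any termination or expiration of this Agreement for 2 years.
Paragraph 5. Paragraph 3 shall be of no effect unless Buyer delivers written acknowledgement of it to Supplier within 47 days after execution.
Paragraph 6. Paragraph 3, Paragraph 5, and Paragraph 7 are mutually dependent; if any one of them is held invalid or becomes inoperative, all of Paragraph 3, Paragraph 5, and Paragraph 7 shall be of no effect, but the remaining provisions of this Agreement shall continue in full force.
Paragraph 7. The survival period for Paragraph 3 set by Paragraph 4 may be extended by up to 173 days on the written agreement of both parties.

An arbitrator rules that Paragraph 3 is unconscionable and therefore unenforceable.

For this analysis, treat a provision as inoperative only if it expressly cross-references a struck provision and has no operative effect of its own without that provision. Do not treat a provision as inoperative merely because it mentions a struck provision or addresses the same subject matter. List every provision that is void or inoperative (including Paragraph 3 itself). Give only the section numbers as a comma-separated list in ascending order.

Paragraph 3 is struck. Paragraph 4 has no operative effect of its own apart from Paragraph 3 and is therefore inoperative. Paragraph 5 operates only by reference to Paragraph 3, so it falls with Paragraph 3. Paragraph 7 has no operative effect of its own apart from Paragraph 4 and is therefore inoperative. Although Paragraph 1 refers to Paragraph 7, its operative terms do not depend on Paragraph 7, so it remains in effect. Paragraph 6 declares Paragraph 3, Paragraph 5, and Paragraph 7 mutually dependent; since one of them has fallen, all of them are of no effect. The remainder continues in force under Paragraph 6. The provisions still in force are Paragraph 1, Paragraph 2, and Paragraph 6.

3, 4, 5, 7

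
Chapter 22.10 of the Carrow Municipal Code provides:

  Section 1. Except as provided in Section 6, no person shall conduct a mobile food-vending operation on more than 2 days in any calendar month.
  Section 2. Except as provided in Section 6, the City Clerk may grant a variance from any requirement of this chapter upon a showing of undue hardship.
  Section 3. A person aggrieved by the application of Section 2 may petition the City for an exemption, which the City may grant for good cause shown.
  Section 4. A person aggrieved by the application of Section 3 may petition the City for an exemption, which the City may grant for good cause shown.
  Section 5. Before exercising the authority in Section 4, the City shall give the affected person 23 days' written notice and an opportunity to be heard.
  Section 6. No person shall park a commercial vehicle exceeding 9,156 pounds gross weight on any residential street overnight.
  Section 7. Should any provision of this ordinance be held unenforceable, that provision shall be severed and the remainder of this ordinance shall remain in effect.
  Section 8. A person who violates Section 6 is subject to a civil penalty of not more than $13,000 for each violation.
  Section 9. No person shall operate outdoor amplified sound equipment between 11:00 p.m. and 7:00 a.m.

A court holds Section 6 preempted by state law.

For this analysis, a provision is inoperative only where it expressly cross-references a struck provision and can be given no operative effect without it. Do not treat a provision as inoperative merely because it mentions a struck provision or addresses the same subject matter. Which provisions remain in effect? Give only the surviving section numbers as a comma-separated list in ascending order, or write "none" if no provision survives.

Section 6 is struck. Section 8 operates only by reference to Section 6, so it falls with Section 6. Section 1 mentions Section 6 but its own obligation stands independently of Section 6, so Section 1 is not affected. Although Section 2 refers to Section 6, its operative terms do not depend on Section 6, so it remains in effect. Section 7 is a severability clause and preserves every provision that can still be given independent effect. The provisions still in force are Section 1, Section 2, Section 3, Section 4, Section 5, Section 7, and Section 9.

1, 2, 3, 4, 5, 7, 9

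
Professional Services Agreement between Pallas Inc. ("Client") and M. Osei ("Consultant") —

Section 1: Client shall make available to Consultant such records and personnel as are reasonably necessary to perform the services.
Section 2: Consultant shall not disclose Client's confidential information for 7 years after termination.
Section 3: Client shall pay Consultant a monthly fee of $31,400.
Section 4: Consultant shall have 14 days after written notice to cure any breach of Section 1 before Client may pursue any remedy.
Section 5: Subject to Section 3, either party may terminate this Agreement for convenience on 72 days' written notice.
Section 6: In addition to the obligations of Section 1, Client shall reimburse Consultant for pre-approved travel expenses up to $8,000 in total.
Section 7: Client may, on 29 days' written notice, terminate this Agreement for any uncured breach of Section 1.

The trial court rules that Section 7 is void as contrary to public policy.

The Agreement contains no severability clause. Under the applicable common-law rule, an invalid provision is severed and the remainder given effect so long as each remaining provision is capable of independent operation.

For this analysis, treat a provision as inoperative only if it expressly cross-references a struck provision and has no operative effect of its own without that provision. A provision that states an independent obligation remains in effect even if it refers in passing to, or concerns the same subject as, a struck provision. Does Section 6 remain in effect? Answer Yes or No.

Yes

Section 7 is struck. No other provision's operative terms depend on Section 7. Under the stated default rule, only provisions that cannot operate independently fall away; the rest are enforced. Section 1, Section 2, Section 3, Section 4, Section 5, and Section 6 remain in effect. Section 6 is among the surviving provisions, so the answer is yes.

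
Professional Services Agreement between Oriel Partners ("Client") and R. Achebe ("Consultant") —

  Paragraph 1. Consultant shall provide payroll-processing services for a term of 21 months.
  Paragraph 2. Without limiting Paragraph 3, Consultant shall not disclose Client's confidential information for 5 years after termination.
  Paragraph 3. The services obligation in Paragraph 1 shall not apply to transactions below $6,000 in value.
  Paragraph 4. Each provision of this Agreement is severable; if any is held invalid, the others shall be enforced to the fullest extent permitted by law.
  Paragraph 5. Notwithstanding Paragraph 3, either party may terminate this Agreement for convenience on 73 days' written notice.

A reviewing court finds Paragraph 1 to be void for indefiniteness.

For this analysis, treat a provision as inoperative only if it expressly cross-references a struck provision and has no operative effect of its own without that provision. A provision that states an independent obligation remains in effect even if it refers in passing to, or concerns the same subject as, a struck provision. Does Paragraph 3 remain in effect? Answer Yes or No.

No

Paragraph 1 is struck. The whole of Paragraph 3 is the carve-out from the services obligation, defined by reference to Paragraph 1, so Paragraph 3 cannot stand once Paragraph 1 is removed. Paragraph 5 mentions Paragraph 3 but its own obligation stands independently of Paragraph 3, so Paragraph 5 is not affected. Although Paragraph 2 refers to Paragraph 3, its operative terms do not depend on Paragraph 3, so it remains in effect. Under the severability clause in Paragraph 4, the remaining provisions continue in force. Paragraph 2, Paragraph 4, and Paragraph 5 remain in effect. Paragraph 3 is among the inoperative provisions, so the answer is no.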